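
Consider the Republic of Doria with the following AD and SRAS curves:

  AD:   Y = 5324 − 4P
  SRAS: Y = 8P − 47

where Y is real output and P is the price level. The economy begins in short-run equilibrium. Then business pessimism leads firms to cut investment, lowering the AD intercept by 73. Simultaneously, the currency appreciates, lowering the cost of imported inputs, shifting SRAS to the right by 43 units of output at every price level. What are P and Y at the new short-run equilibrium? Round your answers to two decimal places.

P = 437.92, Y = 3499.33

After both shocks: AD is Y = 5251 − 4P and SRAS is Y = 8P − 4.
Setting them equal: 5255 = 12P, so P = 437.92.
Substituting into AD, Y = 3499.33.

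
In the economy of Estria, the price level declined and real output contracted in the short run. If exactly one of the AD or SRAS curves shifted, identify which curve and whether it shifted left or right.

P fell and Y fell. An AD shift moves P and Y in the same direction; an SRAS shift moves them in opposite directions.
Here P and Y moved in the same direction, so the AD curve shifted.
Since Y fell, AD shifted left.

AD shifted left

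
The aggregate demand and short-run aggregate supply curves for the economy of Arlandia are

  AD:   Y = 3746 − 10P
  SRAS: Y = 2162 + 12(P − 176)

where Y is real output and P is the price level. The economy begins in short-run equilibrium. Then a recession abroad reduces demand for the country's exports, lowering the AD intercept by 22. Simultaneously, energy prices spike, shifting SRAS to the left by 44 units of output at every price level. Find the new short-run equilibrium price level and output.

P = 169, Y = 2034

After both shocks: AD is Y = 3724 − 10P and SRAS is Y = 6 + 12P.
Setting them equal: 3718 = 22P, so P = 169.
Y = 3724 − 10·169 = 2034.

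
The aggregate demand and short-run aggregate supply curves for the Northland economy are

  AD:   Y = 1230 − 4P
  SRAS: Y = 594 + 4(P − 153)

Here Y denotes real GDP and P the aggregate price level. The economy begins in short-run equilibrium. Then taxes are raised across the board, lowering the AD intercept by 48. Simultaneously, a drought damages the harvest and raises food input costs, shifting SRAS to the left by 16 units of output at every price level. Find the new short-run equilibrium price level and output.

After both shocks: AD is Y = 1182 − 4P and SRAS is Y = 4P − 34.
Setting them equal: 1216 = 8P, so P = 152.
Y = 1182 − 4·152 = 574.

P = 152, Y = 574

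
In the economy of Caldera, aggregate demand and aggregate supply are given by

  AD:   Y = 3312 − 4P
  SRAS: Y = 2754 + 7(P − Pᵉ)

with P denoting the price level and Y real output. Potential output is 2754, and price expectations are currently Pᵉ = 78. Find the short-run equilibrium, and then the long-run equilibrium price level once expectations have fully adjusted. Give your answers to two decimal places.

Short run: with Pᵉ = 78, SRAS is Y = 2208 + 7P. Setting AD = SRAS gives 1104 = 11P, so P = 100.36 and Y = 3312 − 4P = 2910.55.
Output 2910.55 is above potential 2754, so over time expected prices rise and SRAS shifts left until Y returns to 2754.
Long run: Y = 2754 on the AD curve gives 2754 = 3312 − 4P, so P = 139.50.

Short run: P = 100.36, Y = 2910.55. Long run: P = 139.50.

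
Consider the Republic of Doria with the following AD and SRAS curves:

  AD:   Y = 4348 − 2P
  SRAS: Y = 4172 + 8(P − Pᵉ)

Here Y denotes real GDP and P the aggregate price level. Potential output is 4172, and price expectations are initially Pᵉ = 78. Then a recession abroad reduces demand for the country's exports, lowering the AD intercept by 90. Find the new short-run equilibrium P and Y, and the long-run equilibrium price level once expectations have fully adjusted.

AD shifts left: new AD is Y = 4258 − 2P. With Pᵉ = 78, SRAS is Y = 3548 + 8P.
Short run: 4258 − 2P = 3548 + 8P gives 710 = 10P, so P = 71 and Y = 4258 − 2·71 = 4116.
Y = 4116 is below potential 4172; expectations adjust and SRAS shifts right until Y = 4172.
Long run: on the new AD curve, 4172 = 4258 − 2P gives P = 43.

Short run: P = 71, Y = 4116. Long run: P = 43.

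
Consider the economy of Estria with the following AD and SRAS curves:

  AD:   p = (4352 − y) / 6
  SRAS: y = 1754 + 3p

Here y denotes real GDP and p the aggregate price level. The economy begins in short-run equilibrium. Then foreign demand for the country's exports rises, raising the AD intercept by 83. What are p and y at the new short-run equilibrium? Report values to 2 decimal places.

This is a positive demand shock: AD shifts right.
New AD: y = 4435 − 6p.
Set AD = SRAS: 4435 − 6p = 1754 + 3p, so 2681 = 9p and p = 297.89.
Substituting into AD, y = 2647.67.

p = 297.89, y = 2647.67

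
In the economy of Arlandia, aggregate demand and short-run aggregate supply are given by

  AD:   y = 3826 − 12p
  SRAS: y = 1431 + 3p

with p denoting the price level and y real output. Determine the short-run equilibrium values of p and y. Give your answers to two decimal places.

Set AD = SRAS: 3826 − 12p = 1431 + 3p, so 2395 = 15p and p = 159.67.
Substituting into AD, y = 3826 − 12p = 1910.00.

p = 159.67, y = 1910.00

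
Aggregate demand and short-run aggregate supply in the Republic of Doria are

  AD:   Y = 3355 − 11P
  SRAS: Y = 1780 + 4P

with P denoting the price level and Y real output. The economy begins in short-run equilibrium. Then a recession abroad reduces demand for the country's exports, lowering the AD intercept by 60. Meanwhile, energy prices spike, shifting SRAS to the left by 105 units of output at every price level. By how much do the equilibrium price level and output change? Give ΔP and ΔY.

ΔP = +3, ΔY = -93

After both shocks: AD is Y = 3295 − 11P and SRAS is Y = 1675 + 4P.
Setting them equal: 1620 = 15P, so P = 108.
Y = 3295 − 11·108 = 2107.
Initially P = 105, Y = 2200, so ΔP = +3 and ΔY = -93.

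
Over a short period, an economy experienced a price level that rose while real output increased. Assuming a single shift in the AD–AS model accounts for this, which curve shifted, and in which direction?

AD shifted right

P rose and Y rose. An AD shift moves P and Y in the same direction; an SRAS shift moves them in opposite directions.
Here P and Y moved in the same direction, so the AD curve shifted.
Since Y rose, AD shifted right.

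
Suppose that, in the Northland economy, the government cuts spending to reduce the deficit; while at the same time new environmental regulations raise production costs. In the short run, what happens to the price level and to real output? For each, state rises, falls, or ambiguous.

Price level: ambiguous; output: falls

The first event is a negative demand shock: AD shifts left, which by itself pushes P down and Y down.
The second is an adverse supply shock: SRAS shifts left, which by itself pushes P up and Y down.
The two shocks push P in opposite directions, so the effect on P is ambiguous. Both shocks push Y down, so Y falls.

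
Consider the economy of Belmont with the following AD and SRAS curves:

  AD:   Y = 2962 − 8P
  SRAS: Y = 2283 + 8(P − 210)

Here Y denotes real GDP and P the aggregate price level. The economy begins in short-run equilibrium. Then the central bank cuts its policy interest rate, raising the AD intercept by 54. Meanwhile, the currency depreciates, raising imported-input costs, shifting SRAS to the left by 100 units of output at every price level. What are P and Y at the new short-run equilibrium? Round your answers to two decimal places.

P = 157.06, Y = 1759.50

After both shocks: AD is Y = 3016 − 8P and SRAS is Y = 503 + 8P.
Setting them equal: 2513 = 16P, so P = 157.06.
Substituting into AD, Y = 1759.50.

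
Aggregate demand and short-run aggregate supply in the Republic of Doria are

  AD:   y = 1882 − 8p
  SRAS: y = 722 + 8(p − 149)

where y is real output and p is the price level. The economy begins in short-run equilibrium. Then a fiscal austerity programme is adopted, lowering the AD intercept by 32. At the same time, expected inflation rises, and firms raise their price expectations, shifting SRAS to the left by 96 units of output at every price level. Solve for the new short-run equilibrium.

After both shocks: AD is y = 1850 − 8p and SRAS is y = 8p − 566.
Setting them equal: 2416 = 16p, so p = 151.
y = 1850 − 8·151 = 642.

p = 151, y = 642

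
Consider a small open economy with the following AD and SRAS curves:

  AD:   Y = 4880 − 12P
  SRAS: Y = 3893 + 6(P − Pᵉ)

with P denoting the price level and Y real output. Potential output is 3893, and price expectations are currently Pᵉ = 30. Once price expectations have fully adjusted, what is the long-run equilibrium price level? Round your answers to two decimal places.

Short run: with Pᵉ = 30, SRAS is Y = 3713 + 6P. Setting AD = SRAS gives 1167 = 18P, so P = 64.83 and Y = 4880 − 12P = 4102.00.
Output 4102.00 is above potential 3893, so over time expected prices rise and SRAS shifts left until Y returns to 3893.
Long run: Y = 3893 on the AD curve gives 3893 = 4880 − 12P, so P = 82.25.

Long-run P = 82.25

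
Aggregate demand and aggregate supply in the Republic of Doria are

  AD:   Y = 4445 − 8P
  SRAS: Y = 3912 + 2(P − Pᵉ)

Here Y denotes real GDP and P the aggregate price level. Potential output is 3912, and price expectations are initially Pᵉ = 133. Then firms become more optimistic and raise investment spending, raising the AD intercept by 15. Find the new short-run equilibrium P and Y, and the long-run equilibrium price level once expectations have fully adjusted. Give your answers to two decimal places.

Short run: P = 81.40, Y = 3808.80. Long run: P = 68.50.

AD shifts right: new AD is Y = 4460 − 8P. With Pᵉ = 133, SRAS is Y = 3646 + 2P.
Short run: 4460 − 8P = 3646 + 2P gives 814 = 10P, so P = 81.40 and Y = 4460 − 8P = 3808.80.
Y = 3808.80 is below potential 3912; expectations adjust and SRAS shifts right until Y = 3912.
Long run: on the new AD curve, 3912 = 4460 − 8P gives P = 68.50.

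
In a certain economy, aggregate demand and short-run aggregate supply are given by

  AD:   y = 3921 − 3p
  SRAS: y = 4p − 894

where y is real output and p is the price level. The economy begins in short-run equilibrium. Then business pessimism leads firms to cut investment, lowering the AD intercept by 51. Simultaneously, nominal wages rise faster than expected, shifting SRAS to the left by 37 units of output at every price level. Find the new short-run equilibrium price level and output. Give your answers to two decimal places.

After both shocks: AD is y = 3870 − 3p and SRAS is y = 4p − 931.
Setting them equal: 4801 = 7p, so p = 685.86.
Substituting into AD, y = 1812.43.

p = 685.86, y = 1812.43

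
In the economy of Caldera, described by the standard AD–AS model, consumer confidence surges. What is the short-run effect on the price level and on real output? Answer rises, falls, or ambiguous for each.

Price level: rises; output: rises

This is a positive demand shock: AD shifts right.
Moving along the upward-sloping SRAS curve, P rises and Y rises.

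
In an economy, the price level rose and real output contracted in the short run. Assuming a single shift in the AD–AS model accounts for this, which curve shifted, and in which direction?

SRAS shifted left

P rose and Y fell. An AD shift moves P and Y in the same direction; an SRAS shift moves them in opposite directions.
Here P and Y moved in opposite directions, so the SRAS curve shifted.
Since Y fell, SRAS shifted left.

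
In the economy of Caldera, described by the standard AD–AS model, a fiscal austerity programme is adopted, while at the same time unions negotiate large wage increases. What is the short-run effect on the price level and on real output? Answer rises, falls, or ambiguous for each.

Price level: ambiguous; output: falls

The first event is a negative demand shock: AD shifts left, which by itself pushes P down and Y down.
The second is an adverse supply shock: SRAS shifts left, which by itself pushes P up and Y down.
The two shocks push P in opposite directions, so the effect on P is ambiguous. Both shocks push Y down, so Y falls.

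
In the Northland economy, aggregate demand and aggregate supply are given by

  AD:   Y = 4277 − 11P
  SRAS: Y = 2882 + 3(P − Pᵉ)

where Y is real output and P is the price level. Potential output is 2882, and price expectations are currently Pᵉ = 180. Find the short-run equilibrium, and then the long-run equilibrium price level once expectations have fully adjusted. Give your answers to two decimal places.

Short run: P = 138.21, Y = 2756.64. Long run: P = 126.82.

Short run: with Pᵉ = 180, SRAS is Y = 2342 + 3P. Setting AD = SRAS gives 1935 = 14P, so P = 138.21 and Y = 4277 − 11P = 2756.64.
Output 2756.64 is below potential 2882, so over time expected prices fall and SRAS shifts right until Y returns to 2882.
Long run: Y = 2882 on the AD curve gives 2882 = 4277 − 11P, so P = 126.82.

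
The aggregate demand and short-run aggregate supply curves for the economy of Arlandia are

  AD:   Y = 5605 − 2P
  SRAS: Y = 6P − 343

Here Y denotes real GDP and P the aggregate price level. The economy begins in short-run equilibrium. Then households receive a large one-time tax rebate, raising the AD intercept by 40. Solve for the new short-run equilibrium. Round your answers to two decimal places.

This is a positive demand shock: AD shifts right.
New AD: Y = 5645 − 2P.
Set AD = SRAS: 5645 − 2P = 6P − 343, so 5988 = 8P and P = 748.50.
Substituting into AD, Y = 4148.00.

P = 748.50, Y = 4148.00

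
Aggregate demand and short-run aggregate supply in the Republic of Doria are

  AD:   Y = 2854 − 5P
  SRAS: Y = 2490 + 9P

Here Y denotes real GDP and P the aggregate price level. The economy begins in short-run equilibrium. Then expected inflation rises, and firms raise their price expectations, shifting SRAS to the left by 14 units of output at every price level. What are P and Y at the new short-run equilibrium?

This is a negative supply shock: SRAS shifts left.
New SRAS: Y = 2476 + 9P.
Set AD = SRAS: 2854 − 5P = 2476 + 9P, so 378 = 14P and P = 27.
Y = 2854 − 5·27 = 2719.

P = 27, Y = 2719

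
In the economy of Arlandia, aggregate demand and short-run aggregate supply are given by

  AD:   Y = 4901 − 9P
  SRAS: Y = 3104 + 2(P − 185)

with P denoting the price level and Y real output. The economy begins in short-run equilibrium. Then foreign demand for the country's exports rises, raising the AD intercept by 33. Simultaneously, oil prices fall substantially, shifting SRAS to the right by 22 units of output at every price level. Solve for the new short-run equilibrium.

After both shocks: AD is Y = 4934 − 9P and SRAS is Y = 2756 + 2P.
Setting them equal: 2178 = 11P, so P = 198.
Y = 4934 − 9·198 = 3152.

P = 198, Y = 3152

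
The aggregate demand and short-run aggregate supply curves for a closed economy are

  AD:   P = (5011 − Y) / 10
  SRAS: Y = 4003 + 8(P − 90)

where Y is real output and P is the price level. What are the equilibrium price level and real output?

Write SRAS as Y = 4003 + 8P − 720 = 3283 + 8P.
Rearrange AD to Y = 5011 − 10P.
Set AD = SRAS: 5011 − 10P = 3283 + 8P, so 1728 = 18P and P = 96.
Then Y = 5011 − 10·96 = 4051.

P = 96, Y = 4051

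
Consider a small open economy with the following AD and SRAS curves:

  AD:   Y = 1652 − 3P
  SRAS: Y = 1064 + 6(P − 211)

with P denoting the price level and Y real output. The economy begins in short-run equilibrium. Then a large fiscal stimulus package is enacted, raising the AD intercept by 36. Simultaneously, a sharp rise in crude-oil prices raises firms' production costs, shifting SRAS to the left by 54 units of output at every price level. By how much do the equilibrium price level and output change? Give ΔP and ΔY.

After both shocks: AD is Y = 1688 − 3P and SRAS is Y = 6P − 256.
Setting them equal: 1944 = 9P, so P = 216.
Y = 1688 − 3·216 = 1040.
Initially P = 206, Y = 1034, so ΔP = +10 and ΔY = +6.

ΔP = +10, ΔY = +6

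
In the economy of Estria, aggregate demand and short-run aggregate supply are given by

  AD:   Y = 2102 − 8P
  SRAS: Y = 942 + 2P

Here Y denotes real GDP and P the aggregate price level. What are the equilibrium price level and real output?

Set AD = SRAS: 2102 − 8P = 942 + 2P, so 1160 = 10P and P = 116.
Then Y = 2102 − 8·116 = 1174.

P = 116, Y = 1174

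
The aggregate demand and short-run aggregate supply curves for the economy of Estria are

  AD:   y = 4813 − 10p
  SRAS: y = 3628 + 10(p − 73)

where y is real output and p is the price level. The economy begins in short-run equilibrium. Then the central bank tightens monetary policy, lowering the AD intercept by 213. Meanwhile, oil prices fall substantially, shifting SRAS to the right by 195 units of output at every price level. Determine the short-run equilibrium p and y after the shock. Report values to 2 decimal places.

p = 75.35, y = 3846.50

After both shocks: AD is y = 4600 − 10p and SRAS is y = 3093 + 10p.
Setting them equal: 1507 = 20p, so p = 75.35.
Substituting into AD, y = 3846.50.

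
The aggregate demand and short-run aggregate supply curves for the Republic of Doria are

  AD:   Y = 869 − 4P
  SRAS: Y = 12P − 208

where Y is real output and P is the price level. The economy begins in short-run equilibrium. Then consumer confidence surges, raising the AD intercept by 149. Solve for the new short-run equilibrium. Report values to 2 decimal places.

This is a positive demand shock: AD shifts right.
New AD: Y = 1018 − 4P.
Set AD = SRAS: 1018 − 4P = 12P − 208, so 1226 = 16P and P = 76.63.
Substituting into AD, Y = 711.50.

P = 76.63, Y = 711.50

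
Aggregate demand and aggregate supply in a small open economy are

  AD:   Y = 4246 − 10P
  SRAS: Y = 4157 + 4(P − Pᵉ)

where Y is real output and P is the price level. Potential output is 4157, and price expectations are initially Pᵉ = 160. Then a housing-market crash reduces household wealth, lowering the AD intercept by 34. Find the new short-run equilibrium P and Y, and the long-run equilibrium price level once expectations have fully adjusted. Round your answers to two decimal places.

Short run: P = 49.64, Y = 3715.57. Long run: P = 5.50.

AD shifts left: new AD is Y = 4212 − 10P. With Pᵉ = 160, SRAS is Y = 3517 + 4P.
Short run: 4212 − 10P = 3517 + 4P gives 695 = 14P, so P = 49.64 and Y = 4212 − 10P = 3715.57.
Y = 3715.57 is below potential 4157; expectations adjust and SRAS shifts right until Y = 4157.
Long run: on the new AD curve, 4157 = 4212 − 10P gives P = 5.50.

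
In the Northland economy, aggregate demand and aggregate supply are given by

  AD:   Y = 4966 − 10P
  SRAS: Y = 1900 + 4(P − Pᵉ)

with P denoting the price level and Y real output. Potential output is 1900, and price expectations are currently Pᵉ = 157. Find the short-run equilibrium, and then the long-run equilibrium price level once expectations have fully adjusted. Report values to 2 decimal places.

Short run: with Pᵉ = 157, SRAS is Y = 1272 + 4P. Setting AD = SRAS gives 3694 = 14P, so P = 263.86 and Y = 4966 − 10P = 2327.43.
Output 2327.43 is above potential 1900, so over time expected prices rise and SRAS shifts left until Y returns to 1900.
Long run: Y = 1900 on the AD curve gives 1900 = 4966 − 10P, so P = 306.60.

Short run: P = 263.86, Y = 2327.43. Long run: P = 306.60.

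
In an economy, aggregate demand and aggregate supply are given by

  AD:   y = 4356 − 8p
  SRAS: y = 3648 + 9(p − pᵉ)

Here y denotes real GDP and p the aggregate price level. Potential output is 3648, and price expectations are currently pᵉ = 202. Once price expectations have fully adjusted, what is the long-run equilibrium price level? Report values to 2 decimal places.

Short run: with pᵉ = 202, SRAS is y = 1830 + 9p. Setting AD = SRAS gives 2526 = 17p, so p = 148.59 and y = 4356 − 8p = 3167.29.
Output 3167.29 is below potential 3648, so over time expected prices fall and SRAS shifts right until y returns to 3648.
Long run: y = 3648 on the AD curve gives 3648 = 4356 − 8p, so p = 88.50.

Long-run p = 88.50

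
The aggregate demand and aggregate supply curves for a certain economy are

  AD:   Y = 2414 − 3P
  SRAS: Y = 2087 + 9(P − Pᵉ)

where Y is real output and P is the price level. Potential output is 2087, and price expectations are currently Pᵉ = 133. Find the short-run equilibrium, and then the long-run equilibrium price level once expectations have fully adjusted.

Short run: with Pᵉ = 133, SRAS is Y = 890 + 9P. Setting AD = SRAS gives 1524 = 12P, so P = 127 and Y = 2414 − 3·127 = 2033.
Output 2033 is below potential 2087, so over time expected prices fall and SRAS shifts right until Y returns to 2087.
Long run: Y = 2087 on the AD curve gives 2087 = 2414 − 3P, so P = 109.

Short run: P = 127, Y = 2033. Long run: P = 109.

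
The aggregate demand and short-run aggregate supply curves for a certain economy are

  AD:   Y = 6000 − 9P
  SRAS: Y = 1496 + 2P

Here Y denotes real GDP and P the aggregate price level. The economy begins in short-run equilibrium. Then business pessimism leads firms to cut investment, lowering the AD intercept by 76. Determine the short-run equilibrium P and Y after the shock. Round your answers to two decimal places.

This is a negative demand shock: AD shifts left.
New AD: Y = 5924 − 9P.
Set AD = SRAS: 5924 − 9P = 1496 + 2P, so 4428 = 11P and P = 402.55.
Substituting into AD, Y = 2301.09.

P = 402.55, Y = 2301.09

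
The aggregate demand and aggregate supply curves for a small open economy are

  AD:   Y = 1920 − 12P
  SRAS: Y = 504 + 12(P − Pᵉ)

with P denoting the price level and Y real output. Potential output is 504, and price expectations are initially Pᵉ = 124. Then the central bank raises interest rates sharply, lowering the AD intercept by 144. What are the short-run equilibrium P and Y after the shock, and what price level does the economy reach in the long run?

AD shifts left: new AD is Y = 1776 − 12P. With Pᵉ = 124, SRAS is Y = 12P − 984.
Short run: 1776 − 12P = 12P − 984 gives 2760 = 24P, so P = 115 and Y = 1776 − 12·115 = 396.
Y = 396 is below potential 504; expectations adjust and SRAS shifts right until Y = 504.
Long run: on the new AD curve, 504 = 1776 − 12P gives P = 106.

Short run: P = 115, Y = 396. Long run: P = 106.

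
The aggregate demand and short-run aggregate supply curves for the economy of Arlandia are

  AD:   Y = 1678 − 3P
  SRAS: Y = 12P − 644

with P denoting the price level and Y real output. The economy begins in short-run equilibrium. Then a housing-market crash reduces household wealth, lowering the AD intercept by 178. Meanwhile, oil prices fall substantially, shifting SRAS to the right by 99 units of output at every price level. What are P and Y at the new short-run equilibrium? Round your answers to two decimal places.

P = 136.33, Y = 1091.00

After both shocks: AD is Y = 1500 − 3P and SRAS is Y = 12P − 545.
Setting them equal: 2045 = 15P, so P = 136.33.
Substituting into AD, Y = 1091.00.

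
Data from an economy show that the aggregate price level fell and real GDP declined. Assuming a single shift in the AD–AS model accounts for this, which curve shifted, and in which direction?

P fell and Y fell. An AD shift moves P and Y in the same direction; an SRAS shift moves them in opposite directions.
Here P and Y moved in the same direction, so the AD curve shifted.
Since Y fell, AD shifted left.

AD shifted left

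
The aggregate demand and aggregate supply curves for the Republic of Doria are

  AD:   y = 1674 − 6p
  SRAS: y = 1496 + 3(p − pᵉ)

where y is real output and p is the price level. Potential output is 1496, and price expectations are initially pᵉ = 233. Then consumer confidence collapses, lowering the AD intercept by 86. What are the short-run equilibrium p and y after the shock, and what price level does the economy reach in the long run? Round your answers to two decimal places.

AD shifts left: new AD is y = 1588 − 6p. With pᵉ = 233, SRAS is y = 797 + 3p.
Short run: 1588 − 6p = 797 + 3p gives 791 = 9p, so p = 87.89 and y = 1588 − 6p = 1060.67.
y = 1060.67 is below potential 1496; expectations adjust and SRAS shifts right until y = 1496.
Long run: on the new AD curve, 1496 = 1588 − 6p gives p = 15.33.

Short run: p = 87.89, y = 1060.67. Long run: p = 15.33.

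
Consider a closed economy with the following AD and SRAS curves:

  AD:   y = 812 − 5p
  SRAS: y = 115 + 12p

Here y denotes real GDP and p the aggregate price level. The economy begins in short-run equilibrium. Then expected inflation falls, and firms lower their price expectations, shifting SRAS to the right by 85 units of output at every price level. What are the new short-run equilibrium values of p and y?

This is a positive supply shock: SRAS shifts right.
New SRAS: y = 200 + 12p.
Set AD = SRAS: 812 − 5p = 200 + 12p, so 612 = 17p and p = 36.
y = 812 − 5·36 = 632.

p = 36, y = 632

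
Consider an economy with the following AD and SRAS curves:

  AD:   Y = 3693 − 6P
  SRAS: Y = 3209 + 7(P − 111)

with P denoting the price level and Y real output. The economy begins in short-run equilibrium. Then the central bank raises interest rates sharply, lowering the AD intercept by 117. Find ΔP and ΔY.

This is a negative demand shock: AD shifts left.
New AD: Y = 3576 − 6P.
SRAS can be written Y = 2432 + 7P.
Set AD = SRAS: 3576 − 6P = 2432 + 7P, so 1144 = 13P and P = 88.
Y = 3576 − 6·88 = 3048.
Initially P = 97, Y = 3111, so ΔP = -9 and ΔY = -63.

ΔP = -9, ΔY = -63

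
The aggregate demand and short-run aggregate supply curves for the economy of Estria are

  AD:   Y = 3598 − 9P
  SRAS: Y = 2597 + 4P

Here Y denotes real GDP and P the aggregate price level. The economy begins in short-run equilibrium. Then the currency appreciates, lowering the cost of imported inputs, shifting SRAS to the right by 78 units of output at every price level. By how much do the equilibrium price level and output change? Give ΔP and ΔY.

ΔP = -6, ΔY = +54

This is a positive supply shock: SRAS shifts right.
New SRAS: Y = 2675 + 4P.
Set AD = SRAS: 3598 − 9P = 2675 + 4P, so 923 = 13P and P = 71.
Y = 3598 − 9·71 = 2959.
Initially P = 77, Y = 2905, so ΔP = -6 and ΔY = +54.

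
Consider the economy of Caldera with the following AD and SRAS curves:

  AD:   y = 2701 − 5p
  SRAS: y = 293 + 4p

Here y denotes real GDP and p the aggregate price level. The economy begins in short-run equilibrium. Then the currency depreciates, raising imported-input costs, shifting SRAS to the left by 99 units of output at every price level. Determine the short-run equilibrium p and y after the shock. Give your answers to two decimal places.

p = 278.56, y = 1308.22

This is a negative supply shock: SRAS shifts left.
New SRAS: y = 194 + 4p.
Set AD = SRAS: 2701 − 5p = 194 + 4p, so 2507 = 9p and p = 278.56.
Substituting into AD, y = 1308.22.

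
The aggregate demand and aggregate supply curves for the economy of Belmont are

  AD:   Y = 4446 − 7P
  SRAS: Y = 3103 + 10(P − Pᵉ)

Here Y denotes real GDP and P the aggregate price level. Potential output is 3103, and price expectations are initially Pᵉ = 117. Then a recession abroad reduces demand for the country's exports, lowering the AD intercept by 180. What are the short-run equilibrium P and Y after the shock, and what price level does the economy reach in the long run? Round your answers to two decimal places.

AD shifts left: new AD is Y = 4266 − 7P. With Pᵉ = 117, SRAS is Y = 1933 + 10P.
Short run: 4266 − 7P = 1933 + 10P gives 2333 = 17P, so P = 137.24 and Y = 4266 − 7P = 3305.35.
Y = 3305.35 is above potential 3103; expectations adjust and SRAS shifts left until Y = 3103.
Long run: on the new AD curve, 3103 = 4266 − 7P gives P = 166.14.

Short run: P = 137.24, Y = 3305.35. Long run: P = 166.14.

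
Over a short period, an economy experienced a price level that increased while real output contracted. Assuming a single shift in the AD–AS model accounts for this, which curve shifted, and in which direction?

SRAS shifted left

P rose and Y fell. An AD shift moves P and Y in the same direction; an SRAS shift moves them in opposite directions.
Here P and Y moved in opposite directions, so the SRAS curve shifted.
Since Y fell, SRAS shifted left.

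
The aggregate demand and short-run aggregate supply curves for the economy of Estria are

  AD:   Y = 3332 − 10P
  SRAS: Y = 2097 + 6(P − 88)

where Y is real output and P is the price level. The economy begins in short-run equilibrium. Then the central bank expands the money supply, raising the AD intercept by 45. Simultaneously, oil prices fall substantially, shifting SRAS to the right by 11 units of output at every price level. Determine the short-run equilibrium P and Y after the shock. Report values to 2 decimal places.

After both shocks: AD is Y = 3377 − 10P and SRAS is Y = 1580 + 6P.
Setting them equal: 1797 = 16P, so P = 112.31.
Substituting into AD, Y = 2253.88.

P = 112.31, Y = 2253.88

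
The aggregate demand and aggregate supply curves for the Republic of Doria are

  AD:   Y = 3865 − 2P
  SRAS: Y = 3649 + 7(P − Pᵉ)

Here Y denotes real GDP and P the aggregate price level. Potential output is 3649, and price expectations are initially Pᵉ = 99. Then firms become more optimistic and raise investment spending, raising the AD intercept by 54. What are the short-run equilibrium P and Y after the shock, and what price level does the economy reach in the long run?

Short run: P = 107, Y = 3705. Long run: P = 135.

AD shifts right: new AD is Y = 3919 − 2P. With Pᵉ = 99, SRAS is Y = 2956 + 7P.
Short run: 3919 − 2P = 2956 + 7P gives 963 = 9P, so P = 107 and Y = 3919 − 2·107 = 3705.
Y = 3705 is above potential 3649; expectations adjust and SRAS shifts left until Y = 3649.
Long run: on the new AD curve, 3649 = 3919 − 2P gives P = 135.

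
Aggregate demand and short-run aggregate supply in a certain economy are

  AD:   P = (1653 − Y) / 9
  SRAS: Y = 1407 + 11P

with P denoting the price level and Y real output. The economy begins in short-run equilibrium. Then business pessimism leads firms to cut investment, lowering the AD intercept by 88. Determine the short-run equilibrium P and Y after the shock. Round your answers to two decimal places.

This is a negative demand shock: AD shifts left.
New AD: Y = 1565 − 9P.
Set AD = SRAS: 1565 − 9P = 1407 + 11P, so 158 = 20P and P = 7.90.
Substituting into AD, Y = 1493.90.

P = 7.90, Y = 1493.90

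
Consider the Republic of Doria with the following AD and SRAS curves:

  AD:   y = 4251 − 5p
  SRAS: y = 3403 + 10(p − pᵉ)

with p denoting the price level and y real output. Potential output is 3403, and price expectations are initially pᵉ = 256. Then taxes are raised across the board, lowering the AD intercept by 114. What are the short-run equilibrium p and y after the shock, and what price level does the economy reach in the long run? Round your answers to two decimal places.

Short run: p = 219.60, y = 3039.00. Long run: p = 146.80.

AD shifts left: new AD is y = 4137 − 5p. With pᵉ = 256, SRAS is y = 843 + 10p.
Short run: 4137 − 5p = 843 + 10p gives 3294 = 15p, so p = 219.60 and y = 4137 − 5p = 3039.00.
y = 3039.00 is below potential 3403; expectations adjust and SRAS shifts right until y = 3403.
Long run: on the new AD curve, 3403 = 4137 − 5p gives p = 146.80.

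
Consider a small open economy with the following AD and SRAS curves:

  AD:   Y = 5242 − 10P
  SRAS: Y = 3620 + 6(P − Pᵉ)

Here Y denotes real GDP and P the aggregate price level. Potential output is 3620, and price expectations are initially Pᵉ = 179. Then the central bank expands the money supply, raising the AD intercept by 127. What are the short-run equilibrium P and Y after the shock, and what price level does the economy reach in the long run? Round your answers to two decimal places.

AD shifts right: new AD is Y = 5369 − 10P. With Pᵉ = 179, SRAS is Y = 2546 + 6P.
Short run: 5369 − 10P = 2546 + 6P gives 2823 = 16P, so P = 176.44 and Y = 5369 − 10P = 3604.63.
Y = 3604.63 is below potential 3620; expectations adjust and SRAS shifts right until Y = 3620.
Long run: on the new AD curve, 3620 = 5369 − 10P gives P = 174.90.

Short run: P = 176.44, Y = 3604.63. Long run: P = 174.90.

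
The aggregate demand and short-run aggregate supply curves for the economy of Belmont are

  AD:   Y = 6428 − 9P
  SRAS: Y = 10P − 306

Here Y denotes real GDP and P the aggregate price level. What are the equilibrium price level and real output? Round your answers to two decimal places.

Set AD = SRAS: 6428 − 9P = 10P − 306, so 6734 = 19P and P = 354.42.
Substituting into AD, Y = 6428 − 9P = 3238.21.

P = 354.42, Y = 3238.21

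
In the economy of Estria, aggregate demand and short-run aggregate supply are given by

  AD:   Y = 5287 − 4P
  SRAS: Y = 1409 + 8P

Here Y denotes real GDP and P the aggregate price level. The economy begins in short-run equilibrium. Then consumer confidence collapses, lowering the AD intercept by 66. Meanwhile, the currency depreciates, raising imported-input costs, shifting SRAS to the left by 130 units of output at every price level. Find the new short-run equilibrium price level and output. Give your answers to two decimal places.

After both shocks: AD is Y = 5221 − 4P and SRAS is Y = 1279 + 8P.
Setting them equal: 3942 = 12P, so P = 328.50.
Substituting into AD, Y = 3907.00.

P = 328.50, Y = 3907.00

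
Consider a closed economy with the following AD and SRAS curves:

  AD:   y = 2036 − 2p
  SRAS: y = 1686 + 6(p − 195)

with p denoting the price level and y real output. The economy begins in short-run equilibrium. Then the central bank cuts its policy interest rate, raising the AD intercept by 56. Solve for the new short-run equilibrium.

This is a positive demand shock: AD shifts right.
New AD: y = 2092 − 2p.
SRAS can be written y = 516 + 6p.
Set AD = SRAS: 2092 − 2p = 516 + 6p, so 1576 = 8p and p = 197.
y = 2092 − 2·197 = 1698.

p = 197, y = 1698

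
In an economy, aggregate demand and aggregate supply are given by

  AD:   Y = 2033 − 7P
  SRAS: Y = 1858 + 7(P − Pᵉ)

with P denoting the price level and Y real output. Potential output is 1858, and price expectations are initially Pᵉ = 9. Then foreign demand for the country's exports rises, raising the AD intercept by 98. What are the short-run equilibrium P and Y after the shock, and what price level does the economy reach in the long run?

AD shifts right: new AD is Y = 2131 − 7P. With Pᵉ = 9, SRAS is Y = 1795 + 7P.
Short run: 2131 − 7P = 1795 + 7P gives 336 = 14P, so P = 24 and Y = 2131 − 7·24 = 1963.
Y = 1963 is above potential 1858; expectations adjust and SRAS shifts left until Y = 1858.
Long run: on the new AD curve, 1858 = 2131 − 7P gives P = 39.

Short run: P = 24, Y = 1963. Long run: P = 39.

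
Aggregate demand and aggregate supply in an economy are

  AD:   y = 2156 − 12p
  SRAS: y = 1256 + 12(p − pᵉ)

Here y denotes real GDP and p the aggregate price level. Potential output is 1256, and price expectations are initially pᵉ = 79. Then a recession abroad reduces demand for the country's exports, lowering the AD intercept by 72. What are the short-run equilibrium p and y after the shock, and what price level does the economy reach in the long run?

AD shifts left: new AD is y = 2084 − 12p. With pᵉ = 79, SRAS is y = 308 + 12p.
Short run: 2084 − 12p = 308 + 12p gives 1776 = 24p, so p = 74 and y = 2084 − 12·74 = 1196.
y = 1196 is below potential 1256; expectations adjust and SRAS shifts right until y = 1256.
Long run: on the new AD curve, 1256 = 2084 − 12p gives p = 69.

Short run: p = 74, y = 1196. Long run: p = 69.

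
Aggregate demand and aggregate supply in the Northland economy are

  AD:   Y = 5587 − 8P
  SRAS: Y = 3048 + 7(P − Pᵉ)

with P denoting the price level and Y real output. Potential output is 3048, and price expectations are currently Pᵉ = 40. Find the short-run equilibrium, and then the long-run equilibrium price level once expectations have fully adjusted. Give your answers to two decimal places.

Short run: with Pᵉ = 40, SRAS is Y = 2768 + 7P. Setting AD = SRAS gives 2819 = 15P, so P = 187.93 and Y = 5587 − 8P = 4083.53.
Output 4083.53 is above potential 3048, so over time expected prices rise and SRAS shifts left until Y returns to 3048.
Long run: Y = 3048 on the AD curve gives 3048 = 5587 − 8P, so P = 317.38.

Short run: P = 187.93, Y = 4083.53. Long run: P = 317.38.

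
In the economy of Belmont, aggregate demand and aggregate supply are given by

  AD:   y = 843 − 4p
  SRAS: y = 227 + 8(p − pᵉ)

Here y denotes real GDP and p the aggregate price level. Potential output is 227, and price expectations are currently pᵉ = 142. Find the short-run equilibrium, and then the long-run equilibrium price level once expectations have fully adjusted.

Short run: with pᵉ = 142, SRAS is y = 8p − 909. Setting AD = SRAS gives 1752 = 12p, so p = 146 and y = 843 − 4·146 = 259.
Output 259 is above potential 227, so over time expected prices rise and SRAS shifts left until y returns to 227.
Long run: y = 227 on the AD curve gives 227 = 843 − 4p, so p = 154.

Short run: p = 146, y = 259. Long run: p = 154.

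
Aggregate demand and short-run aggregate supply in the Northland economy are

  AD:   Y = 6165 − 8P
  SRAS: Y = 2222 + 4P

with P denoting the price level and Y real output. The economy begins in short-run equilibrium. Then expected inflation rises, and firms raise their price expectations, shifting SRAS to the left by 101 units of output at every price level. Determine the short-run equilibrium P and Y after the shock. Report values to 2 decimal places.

P = 337.00, Y = 3469.00

This is a negative supply shock: SRAS shifts left.
New SRAS: Y = 2121 + 4P.
Set AD = SRAS: 6165 − 8P = 2121 + 4P, so 4044 = 12P and P = 337.00.
Substituting into AD, Y = 3469.00.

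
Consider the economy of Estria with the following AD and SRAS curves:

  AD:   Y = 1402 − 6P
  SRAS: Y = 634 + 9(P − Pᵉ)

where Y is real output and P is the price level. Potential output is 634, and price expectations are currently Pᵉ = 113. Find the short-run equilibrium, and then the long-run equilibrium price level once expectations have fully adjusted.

Short run: with Pᵉ = 113, SRAS is Y = 9P − 383. Setting AD = SRAS gives 1785 = 15P, so P = 119 and Y = 1402 − 6·119 = 688.
Output 688 is above potential 634, so over time expected prices rise and SRAS shifts left until Y returns to 634.
Long run: Y = 634 on the AD curve gives 634 = 1402 − 6P, so P = 128.

Short run: P = 119, Y = 688. Long run: P = 128.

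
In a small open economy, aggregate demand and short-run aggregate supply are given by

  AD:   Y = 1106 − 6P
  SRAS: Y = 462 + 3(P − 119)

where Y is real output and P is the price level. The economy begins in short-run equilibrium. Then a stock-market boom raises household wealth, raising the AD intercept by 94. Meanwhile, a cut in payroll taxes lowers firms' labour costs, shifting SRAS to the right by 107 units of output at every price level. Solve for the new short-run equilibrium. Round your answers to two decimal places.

P = 109.78, Y = 541.33

After both shocks: AD is Y = 1200 − 6P and SRAS is Y = 212 + 3P.
Setting them equal: 988 = 9P, so P = 109.78.
Substituting into AD, Y = 541.33.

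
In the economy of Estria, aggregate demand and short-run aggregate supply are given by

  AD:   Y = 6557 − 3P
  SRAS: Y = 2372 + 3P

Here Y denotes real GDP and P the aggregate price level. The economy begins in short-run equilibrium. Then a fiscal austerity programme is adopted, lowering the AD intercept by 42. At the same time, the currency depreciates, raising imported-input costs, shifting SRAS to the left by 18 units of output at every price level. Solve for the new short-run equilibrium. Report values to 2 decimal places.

After both shocks: AD is Y = 6515 − 3P and SRAS is Y = 2354 + 3P.
Setting them equal: 4161 = 6P, so P = 693.50.
Substituting into AD, Y = 4434.50.

P = 693.50, Y = 4434.50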